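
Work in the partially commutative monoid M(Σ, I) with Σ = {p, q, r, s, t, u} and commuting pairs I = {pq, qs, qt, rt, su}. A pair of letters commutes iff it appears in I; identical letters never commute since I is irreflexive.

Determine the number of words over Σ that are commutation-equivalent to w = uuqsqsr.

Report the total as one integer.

15

piece 0:u — minimal
piece 1:u rests on {0:u}
piece 2:q rests on {1:u}
piece 3:s — minimal
piece 4:q rests on {2:q}
piece 5:s rests on {3:s}
piece 6:r rests on {4:q, 5:s}
minimal pieces: {0:u, 3:s}
ways to finish when only these pieces remain (= sum over removing one remaining piece with nothing left below it):
  1 left: {6}→1
  2 left: {4,6}→1  {5,6}→1
  3 left: {2,4,6}→1  {3,5,6}→1  {4,5,6}→2
  4 left: {1,2,4,6}→1  {2,4,5,6}→3  {3,4,5,6}→3
  5 left: {0,1,2,4,6}→1  {1,2,4,5,6}→4  {2,3,4,5,6}→6
  placing 0:u first → 10 extensions
  placing 3:s first → 5 extensions
total linear extensions = 15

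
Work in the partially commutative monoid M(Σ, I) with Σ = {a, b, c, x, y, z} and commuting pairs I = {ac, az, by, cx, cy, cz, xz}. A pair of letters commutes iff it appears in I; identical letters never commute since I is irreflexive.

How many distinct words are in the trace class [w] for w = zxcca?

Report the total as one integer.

30

0(z) covers ∅
1(x) covers ∅
2(c) covers ∅
3(c) covers 2:c
4(a) covers 1:x
floor of heap: 0:z, 1:x, 2:c
completions by unplaced set U, small U first (add the entries for U minus each lowest piece of U):
  |U|=1: {0}:1  {3}:1  {4}:1
  |U|=2: {0,3}:2  {0,4}:2  {1,4}:1  {2,3}:1  {3,4}:2
  |U|=3: {0,1,4}:3  {0,2,3}:3  {0,3,4}:6  {1,3,4}:3  {2,3,4}:3
  start at 0(z): 6
  start at 1(x): 12
  start at 2(c): 12
sum over floor = 30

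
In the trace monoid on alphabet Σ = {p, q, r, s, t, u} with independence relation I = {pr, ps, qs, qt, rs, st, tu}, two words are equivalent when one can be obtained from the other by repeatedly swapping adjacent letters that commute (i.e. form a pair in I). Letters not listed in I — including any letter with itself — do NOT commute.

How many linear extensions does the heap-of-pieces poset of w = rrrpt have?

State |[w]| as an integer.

4

#0=r has no predecessor
#1=r depends on [0:r]
#2=r depends on [1:r]
#3=p has no predecessor
#4=t depends on [2:r, 3:p]
sources: [0:r, 3:p]
N(rest) = Σ N(rest − s) over sources s of rest; N(one piece) = 1:
  size 1 → [4]=1
  size 2 → [2,4]=1  [3,4]=1
  size 3 → [1,2,4]=1  [2,3,4]=2
  first=0(r) contributes 3
  first=3(p) contributes 1
|[w]| = 4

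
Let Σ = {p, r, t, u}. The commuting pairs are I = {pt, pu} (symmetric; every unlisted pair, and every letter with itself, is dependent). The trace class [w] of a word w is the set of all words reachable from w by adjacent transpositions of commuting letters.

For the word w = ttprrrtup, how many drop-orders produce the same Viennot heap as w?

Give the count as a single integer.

9

drop 0:t onto floor
drop 1:t onto {0:t}
drop 2:p onto floor
drop 3:r onto {1:t, 2:p}
drop 4:r onto {3:r}
drop 5:r onto {4:r}
drop 6:t onto {5:r}
drop 7:u onto {6:t}
drop 8:p onto {5:r}
ground layer = {0:t, 2:p}
drop-orders for the pieces not yet dropped (sum over which currently-grounded one goes next):
  1 to go: {7} 1  {8} 1
  2 to go: {6,7} 1  {7,8} 2
  3 to go: {6,7,8} 3
  4 to go: {5,6,7,8} 3
  5 to go: {4,5,6,7,8} 3
  6 to go: {3,4,5,6,7,8} 3
  7 to go: {1,3,4,5,6,7,8} 3  {2,3,4,5,6,7,8} 3
  if 0:t drops first: 6 orders
  if 2:p drops first: 3 orders
heap linearizations: 9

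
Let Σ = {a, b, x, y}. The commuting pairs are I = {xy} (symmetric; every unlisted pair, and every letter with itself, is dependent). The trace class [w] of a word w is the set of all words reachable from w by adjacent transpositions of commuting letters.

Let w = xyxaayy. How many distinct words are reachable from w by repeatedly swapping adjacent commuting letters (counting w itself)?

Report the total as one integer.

3

0(x) covers ∅
1(y) covers ∅
2(x) covers 0:x
3(a) covers 1:y, 2:x
4(a) covers 3:a
5(y) covers 4:a
6(y) covers 5:y
floor of heap: 0:x, 1:y
completions by unplaced set U, small U first (add the entries for U minus each lowest piece of U):
  |U|=1: {6}:1
  |U|=2: {5,6}:1
  |U|=3: {4,5,6}:1
  |U|=4: {3,4,5,6}:1
  |U|=5: {1,3,4,5,6}:1  {2,3,4,5,6}:1
  start at 0(x): 2
  start at 1(y): 1
sum over floor = 3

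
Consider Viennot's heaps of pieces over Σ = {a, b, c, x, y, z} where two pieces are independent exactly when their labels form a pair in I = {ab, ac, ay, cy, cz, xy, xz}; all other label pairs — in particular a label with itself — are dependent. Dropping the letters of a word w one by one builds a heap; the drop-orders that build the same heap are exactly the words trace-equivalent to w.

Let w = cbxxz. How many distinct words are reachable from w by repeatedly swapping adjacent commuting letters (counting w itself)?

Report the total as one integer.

3

drop 0:c onto floor
drop 1:b onto {0:c}
drop 2:x onto {1:b}
drop 3:x onto {2:x}
drop 4:z onto {1:b}
ground layer = {0:c}
drop-orders for the pieces not yet dropped (sum over which currently-grounded one goes next):
  1 to go: {3} 1  {4} 1
  2 to go: {2,3} 1  {3,4} 2
  3 to go: {2,3,4} 3
  if 0:c drops first: 3 orders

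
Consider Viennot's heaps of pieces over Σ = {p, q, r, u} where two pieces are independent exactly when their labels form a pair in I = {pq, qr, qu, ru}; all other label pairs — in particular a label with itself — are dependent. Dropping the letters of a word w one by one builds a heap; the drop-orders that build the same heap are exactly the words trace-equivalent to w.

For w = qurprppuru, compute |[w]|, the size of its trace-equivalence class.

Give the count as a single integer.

piece 0:q — minimal
piece 1:u — minimal
piece 2:r — minimal
piece 3:p rests on {1:u, 2:r}
piece 4:r rests on {3:p}
piece 5:p rests on {4:r}
piece 6:p rests on {5:p}
piece 7:u rests on {6:p}
piece 8:r rests on {6:p}
piece 9:u rests on {7:u}
minimal pieces: {0:q, 1:u, 2:r}
ways to finish when only these pieces remain (= sum over removing one remaining piece with nothing left below it):
  1 left: {0}→1  {8}→1  {9}→1
  2 left: {0,8}→2  {0,9}→2  {7,9}→1  {8,9}→2
  3 left: {0,7,9}→3  {0,8,9}→6  {7,8,9}→3
  4 left: {0,7,8,9}→12  {6,7,8,9}→3
  5 left: {0,6,7,8,9}→15  {5,6,7,8,9}→3
  6 left: {0,5,6,7,8,9}→18  {4,5,6,7,8,9}→3
  7 left: {0,4,5,6,7,8,9}→21  {3,4,5,6,7,8,9}→3
  8 left: {0,3,4,5,6,7,8,9}→24  {1,3,4,5,6,7,8,9}→3  {2,3,4,5,6,7,8,9}→3
  placing 0:q first → 6 extensions
  placing 1:u first → 27 extensions
  placing 2:r first → 27 extensions
total linear extensions = 60

60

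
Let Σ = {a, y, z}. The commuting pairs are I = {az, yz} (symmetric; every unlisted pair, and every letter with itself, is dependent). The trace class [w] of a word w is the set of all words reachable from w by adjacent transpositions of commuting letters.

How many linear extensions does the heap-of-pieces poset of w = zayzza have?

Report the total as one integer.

20

piece 0:z — minimal
piece 1:a — minimal
piece 2:y rests on {1:a}
piece 3:z rests on {0:z}
piece 4:z rests on {3:z}
piece 5:a rests on {2:y}
minimal pieces: {0:z, 1:a}
ways to finish when only these pieces remain (= sum over removing one remaining piece with nothing left below it):
  1 left: {4}→1  {5}→1
  2 left: {2,5}→1  {3,4}→1  {4,5}→2
  3 left: {0,3,4}→1  {1,2,5}→1  {2,4,5}→3  {3,4,5}→3
  4 left: {0,3,4,5}→4  {1,2,4,5}→4  {2,3,4,5}→6
  placing 0:z first → 10 extensions
  placing 1:a first → 10 extensions
total linear extensions = 20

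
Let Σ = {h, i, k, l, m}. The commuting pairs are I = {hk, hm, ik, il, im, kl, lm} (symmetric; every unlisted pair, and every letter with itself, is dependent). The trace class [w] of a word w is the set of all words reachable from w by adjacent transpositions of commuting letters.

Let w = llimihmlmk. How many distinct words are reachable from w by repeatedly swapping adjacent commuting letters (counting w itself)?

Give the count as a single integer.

piece 0:l — minimal
piece 1:l rests on {0:l}
piece 2:i — minimal
piece 3:m — minimal
piece 4:i rests on {2:i}
piece 5:h rests on {1:l, 4:i}
piece 6:m rests on {3:m}
piece 7:l rests on {5:h}
piece 8:m rests on {6:m}
piece 9:k rests on {8:m}
minimal pieces: {0:l, 2:i, 3:m}
ways to finish when only these pieces remain (= sum over removing one remaining piece with nothing left below it):
  1 left: {7}→1  {9}→1
  2 left: {5,7}→1  {7,9}→2  {8,9}→1
  3 left: {1,5,7}→1  {4,5,7}→1  {5,7,9}→3  {6,8,9}→1  {7,8,9}→3
  4 left: {0,1,5,7}→1  {1,4,5,7}→2  {1,5,7,9}→4  {2,4,5,7}→1  {3,6,8,9}→1  {4,5,7,9}→4  {5,7,8,9}→6  {6,7,8,9}→4
  5 left: {0,1,4,5,7}→3  {0,1,5,7,9}→5  {1,2,4,5,7}→3  {1,4,5,7,9}→10  {1,5,7,8,9}→10  {2,4,5,7,9}→5  {3,6,7,8,9}→5  {4,5,7,8,9}→10  {5,6,7,8,9}→10
  6 left: {0,1,2,4,5,7}→6  {0,1,4,5,7,9}→18  {0,1,5,7,8,9}→15  {1,2,4,5,7,9}→18  {1,4,5,7,8,9}→30  {1,5,6,7,8,9}→20  {2,4,5,7,8,9}→15  {3,5,6,7,8,9}→15  {4,5,6,7,8,9}→20
  7 left: {0,1,2,4,5,7,9}→42  {0,1,4,5,7,8,9}→63  {0,1,5,6,7,8,9}→35  {1,2,4,5,7,8,9}→63  {1,3,5,6,7,8,9}→35  {1,4,5,6,7,8,9}→70  {2,4,5,6,7,8,9}→35  {3,4,5,6,7,8,9}→35
  8 left: {0,1,2,4,5,7,8,9}→168  {0,1,3,5,6,7,8,9}→70  {0,1,4,5,6,7,8,9}→168  {1,2,4,5,6,7,8,9}→168  {1,3,4,5,6,7,8,9}→140  {2,3,4,5,6,7,8,9}→70
  placing 0:l first → 378 extensions
  placing 2:i first → 378 extensions
  placing 3:m first → 504 extensions
total linear extensions = 1260

1260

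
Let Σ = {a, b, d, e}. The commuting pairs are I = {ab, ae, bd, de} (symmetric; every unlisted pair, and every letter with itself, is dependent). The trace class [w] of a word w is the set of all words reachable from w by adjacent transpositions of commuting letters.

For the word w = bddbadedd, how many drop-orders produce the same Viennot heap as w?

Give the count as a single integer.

piece 0:b — minimal
piece 1:d — minimal
piece 2:d rests on {1:d}
piece 3:b rests on {0:b}
piece 4:a rests on {2:d}
piece 5:d rests on {4:a}
piece 6:e rests on {3:b}
piece 7:d rests on {5:d}
piece 8:d rests on {7:d}
minimal pieces: {0:b, 1:d}
ways to finish when only these pieces remain (= sum over removing one remaining piece with nothing left below it):
  1 left: {6}→1  {8}→1
  2 left: {3,6}→1  {6,8}→2  {7,8}→1
  3 left: {0,3,6}→1  {3,6,8}→3  {5,7,8}→1  {6,7,8}→3
  4 left: {0,3,6,8}→4  {3,6,7,8}→6  {4,5,7,8}→1  {5,6,7,8}→4
  5 left: {0,3,6,7,8}→10  {2,4,5,7,8}→1  {3,5,6,7,8}→10  {4,5,6,7,8}→5
  6 left: {0,3,5,6,7,8}→20  {1,2,4,5,7,8}→1  {2,4,5,6,7,8}→6  {3,4,5,6,7,8}→15
  7 left: {0,3,4,5,6,7,8}→35  {1,2,4,5,6,7,8}→7  {2,3,4,5,6,7,8}→21
  placing 0:b first → 28 extensions
  placing 1:d first → 56 extensions
total linear extensions = 84

84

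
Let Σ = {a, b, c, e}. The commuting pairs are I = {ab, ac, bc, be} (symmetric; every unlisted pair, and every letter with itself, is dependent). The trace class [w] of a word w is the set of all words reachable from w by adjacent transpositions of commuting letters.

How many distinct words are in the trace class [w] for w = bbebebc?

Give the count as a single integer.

drop 0:b onto floor
drop 1:b onto {0:b}
drop 2:e onto floor
drop 3:b onto {1:b}
drop 4:e onto {2:e}
drop 5:b onto {3:b}
drop 6:c onto {4:e}
ground layer = {0:b, 2:e}
drop-orders for the pieces not yet dropped (sum over which currently-grounded one goes next):
  1 to go: {5} 1  {6} 1
  2 to go: {3,5} 1  {4,6} 1  {5,6} 2
  3 to go: {1,3,5} 1  {2,4,6} 1  {3,5,6} 3  {4,5,6} 3
  4 to go: {0,1,3,5} 1  {1,3,5,6} 4  {2,4,5,6} 4  {3,4,5,6} 6
  5 to go: {0,1,3,5,6} 5  {1,3,4,5,6} 10  {2,3,4,5,6} 10
  if 0:b drops first: 20 orders
  if 2:e drops first: 15 orders
heap linearizations: 35

35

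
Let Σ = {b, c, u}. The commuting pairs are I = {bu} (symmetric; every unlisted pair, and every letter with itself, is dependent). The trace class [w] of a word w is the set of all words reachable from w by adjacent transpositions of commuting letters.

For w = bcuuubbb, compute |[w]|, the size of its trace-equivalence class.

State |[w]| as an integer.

piece 0:b — minimal
piece 1:c rests on {0:b}
piece 2:u rests on {1:c}
piece 3:u rests on {2:u}
piece 4:u rests on {3:u}
piece 5:b rests on {1:c}
piece 6:b rests on {5:b}
piece 7:b rests on {6:b}
minimal pieces: {0:b}
ways to finish when only these pieces remain (= sum over removing one remaining piece with nothing left below it):
  1 left: {4}→1  {7}→1
  2 left: {3,4}→1  {4,7}→2  {6,7}→1
  3 left: {2,3,4}→1  {3,4,7}→3  {4,6,7}→3  {5,6,7}→1
  4 left: {2,3,4,7}→4  {3,4,6,7}→6  {4,5,6,7}→4
  5 left: {2,3,4,6,7}→10  {3,4,5,6,7}→10
  6 left: {2,3,4,5,6,7}→20
  placing 0:b first → 20 extensions

20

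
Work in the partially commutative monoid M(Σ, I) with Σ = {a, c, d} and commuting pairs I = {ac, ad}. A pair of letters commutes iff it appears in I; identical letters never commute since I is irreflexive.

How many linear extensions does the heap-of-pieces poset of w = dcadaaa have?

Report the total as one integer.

35

#0=d has no predecessor
#1=c depends on [0:d]
#2=a has no predecessor
#3=d depends on [1:c]
#4=a depends on [2:a]
#5=a depends on [4:a]
#6=a depends on [5:a]
sources: [0:d, 2:a]
N(rest) = Σ N(rest − s) over sources s of rest; N(one piece) = 1:
  size 1 → [3]=1  [6]=1
  size 2 → [1,3]=1  [3,6]=2  [5,6]=1
  size 3 → [0,1,3]=1  [1,3,6]=3  [3,5,6]=3  [4,5,6]=1
  size 4 → [0,1,3,6]=4  [1,3,5,6]=6  [2,4,5,6]=1  [3,4,5,6]=4
  size 5 → [0,1,3,5,6]=10  [1,3,4,5,6]=10  [2,3,4,5,6]=5
  first=0(d) contributes 15
  first=2(a) contributes 20
|[w]| = 35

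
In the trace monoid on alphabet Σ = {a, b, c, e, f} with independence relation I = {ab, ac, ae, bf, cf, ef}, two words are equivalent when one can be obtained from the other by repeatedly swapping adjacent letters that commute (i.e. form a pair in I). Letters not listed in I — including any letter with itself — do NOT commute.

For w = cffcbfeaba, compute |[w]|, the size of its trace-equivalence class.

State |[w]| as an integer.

252

piece 0:c — minimal
piece 1:f — minimal
piece 2:f rests on {1:f}
piece 3:c rests on {0:c}
piece 4:b rests on {3:c}
piece 5:f rests on {2:f}
piece 6:e rests on {4:b}
piece 7:a rests on {5:f}
piece 8:b rests on {6:e}
piece 9:a rests on {7:a}
minimal pieces: {0:c, 1:f}
ways to finish when only these pieces remain (= sum over removing one remaining piece with nothing left below it):
  1 left: {8}→1  {9}→1
  2 left: {6,8}→1  {7,9}→1  {8,9}→2
  3 left: {4,6,8}→1  {5,7,9}→1  {6,8,9}→3  {7,8,9}→3
  4 left: {2,5,7,9}→1  {3,4,6,8}→1  {4,6,8,9}→4  {5,7,8,9}→4  {6,7,8,9}→6
  5 left: {0,3,4,6,8}→1  {1,2,5,7,9}→1  {2,5,7,8,9}→5  {3,4,6,8,9}→5  {4,6,7,8,9}→10  {5,6,7,8,9}→10
  6 left: {0,3,4,6,8,9}→6  {1,2,5,7,8,9}→6  {2,5,6,7,8,9}→15  {3,4,6,7,8,9}→15  {4,5,6,7,8,9}→20
  7 left: {0,3,4,6,7,8,9}→21  {1,2,5,6,7,8,9}→21  {2,4,5,6,7,8,9}→35  {3,4,5,6,7,8,9}→35
  8 left: {0,3,4,5,6,7,8,9}→56  {1,2,4,5,6,7,8,9}→56  {2,3,4,5,6,7,8,9}→70
  placing 0:c first → 126 extensions
  placing 1:f first → 126 extensions
total linear extensions = 252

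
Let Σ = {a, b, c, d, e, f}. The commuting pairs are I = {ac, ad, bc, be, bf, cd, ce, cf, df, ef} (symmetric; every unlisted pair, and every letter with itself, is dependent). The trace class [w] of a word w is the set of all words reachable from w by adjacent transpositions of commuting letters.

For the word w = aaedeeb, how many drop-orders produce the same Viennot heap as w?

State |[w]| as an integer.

3

drop 0:a onto floor
drop 1:a onto {0:a}
drop 2:e onto {1:a}
drop 3:d onto {2:e}
drop 4:e onto {3:d}
drop 5:e onto {4:e}
drop 6:b onto {3:d}
ground layer = {0:a}
drop-orders for the pieces not yet dropped (sum over which currently-grounded one goes next):
  1 to go: {5} 1  {6} 1
  2 to go: {4,5} 1  {5,6} 2
  3 to go: {4,5,6} 3
  4 to go: {3,4,5,6} 3
  5 to go: {2,3,4,5,6} 3
  if 0:a drops first: 3 orders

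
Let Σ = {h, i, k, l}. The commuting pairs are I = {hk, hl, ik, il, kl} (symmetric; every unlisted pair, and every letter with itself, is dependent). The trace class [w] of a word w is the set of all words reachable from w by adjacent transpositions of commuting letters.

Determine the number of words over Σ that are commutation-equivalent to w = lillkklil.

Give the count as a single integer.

756

piece 0:l — minimal
piece 1:i — minimal
piece 2:l rests on {0:l}
piece 3:l rests on {2:l}
piece 4:k — minimal
piece 5:k rests on {4:k}
piece 6:l rests on {3:l}
piece 7:i rests on {1:i}
piece 8:l rests on {6:l}
minimal pieces: {0:l, 1:i, 4:k}
ways to finish when only these pieces remain (= sum over removing one remaining piece with nothing left below it):
  1 left: {5}→1  {7}→1  {8}→1
  2 left: {1,7}→1  {4,5}→1  {5,7}→2  {5,8}→2  {6,8}→1  {7,8}→2
  3 left: {1,5,7}→3  {1,7,8}→3  {3,6,8}→1  {4,5,7}→3  {4,5,8}→3  {5,6,8}→3  {5,7,8}→6  {6,7,8}→3
  4 left: {1,4,5,7}→6  {1,5,7,8}→12  {1,6,7,8}→6  {2,3,6,8}→1  {3,5,6,8}→4  {3,6,7,8}→4  {4,5,6,8}→6  {4,5,7,8}→12  {5,6,7,8}→12
  5 left: {0,2,3,6,8}→1  {1,3,6,7,8}→10  {1,4,5,7,8}→30  {1,5,6,7,8}→30  {2,3,5,6,8}→5  {2,3,6,7,8}→5  {3,4,5,6,8}→10  {3,5,6,7,8}→20  {4,5,6,7,8}→30
  6 left: {0,2,3,5,6,8}→6  {0,2,3,6,7,8}→6  {1,2,3,6,7,8}→15  {1,3,5,6,7,8}→60  {1,4,5,6,7,8}→90  {2,3,4,5,6,8}→15  {2,3,5,6,7,8}→30  {3,4,5,6,7,8}→60
  7 left: {0,1,2,3,6,7,8}→21  {0,2,3,4,5,6,8}→21  {0,2,3,5,6,7,8}→42  {1,2,3,5,6,7,8}→105  {1,3,4,5,6,7,8}→210  {2,3,4,5,6,7,8}→105
  placing 0:l first → 420 extensions
  placing 1:i first → 168 extensions
  placing 4:k first → 168 extensions
total linear extensions = 756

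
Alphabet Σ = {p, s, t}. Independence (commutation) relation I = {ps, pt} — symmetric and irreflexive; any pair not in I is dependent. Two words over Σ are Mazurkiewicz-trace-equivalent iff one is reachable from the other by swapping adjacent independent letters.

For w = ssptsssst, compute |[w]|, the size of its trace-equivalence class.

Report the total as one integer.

piece 0:s — minimal
piece 1:s rests on {0:s}
piece 2:p — minimal
piece 3:t rests on {1:s}
piece 4:s rests on {3:t}
piece 5:s rests on {4:s}
piece 6:s rests on {5:s}
piece 7:s rests on {6:s}
piece 8:t rests on {7:s}
minimal pieces: {0:s, 2:p}
ways to finish when only these pieces remain (= sum over removing one remaining piece with nothing left below it):
  1 left: {2}→1  {8}→1
  2 left: {2,8}→2  {7,8}→1
  3 left: {2,7,8}→3  {6,7,8}→1
  4 left: {2,6,7,8}→4  {5,6,7,8}→1
  5 left: {2,5,6,7,8}→5  {4,5,6,7,8}→1
  6 left: {2,4,5,6,7,8}→6  {3,4,5,6,7,8}→1
  7 left: {1,3,4,5,6,7,8}→1  {2,3,4,5,6,7,8}→7
  placing 0:s first → 8 extensions
  placing 2:p first → 1 extensions
total linear extensions = 9

9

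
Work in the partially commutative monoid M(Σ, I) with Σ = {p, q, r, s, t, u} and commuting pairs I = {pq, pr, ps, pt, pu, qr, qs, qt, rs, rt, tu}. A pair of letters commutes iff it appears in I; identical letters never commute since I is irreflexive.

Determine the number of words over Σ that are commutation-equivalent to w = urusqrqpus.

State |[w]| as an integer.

#0=u has no predecessor
#1=r depends on [0:u]
#2=u depends on [1:r]
#3=s depends on [2:u]
#4=q depends on [2:u]
#5=r depends on [2:u]
#6=q depends on [4:q]
#7=p has no predecessor
#8=u depends on [3:s, 5:r, 6:q]
#9=s depends on [8:u]
sources: [0:u, 7:p]
N(rest) = Σ N(rest − s) over sources s of rest; N(one piece) = 1:
  size 1 → [7]=1  [9]=1
  size 2 → [7,9]=2  [8,9]=1
  size 3 → [3,8,9]=1  [5,8,9]=1  [6,8,9]=1  [7,8,9]=3
  size 4 → [3,5,8,9]=2  [3,6,8,9]=2  [3,7,8,9]=4  [4,6,8,9]=1  [5,6,8,9]=2  [5,7,8,9]=4  [6,7,8,9]=4
  size 5 → [3,4,6,8,9]=3  [3,5,6,8,9]=6  [3,5,7,8,9]=10  [3,6,7,8,9]=10  [4,5,6,8,9]=3  [4,6,7,8,9]=5  [5,6,7,8,9]=10
  size 6 → [3,4,5,6,8,9]=12  [3,4,6,7,8,9]=18  [3,5,6,7,8,9]=36  [4,5,6,7,8,9]=18
  size 7 → [2,3,4,5,6,8,9]=12  [3,4,5,6,7,8,9]=84
  size 8 → [1,2,3,4,5,6,8,9]=12  [2,3,4,5,6,7,8,9]=96
  first=0(u) contributes 108
  first=7(p) contributes 12
|[w]| = 120

120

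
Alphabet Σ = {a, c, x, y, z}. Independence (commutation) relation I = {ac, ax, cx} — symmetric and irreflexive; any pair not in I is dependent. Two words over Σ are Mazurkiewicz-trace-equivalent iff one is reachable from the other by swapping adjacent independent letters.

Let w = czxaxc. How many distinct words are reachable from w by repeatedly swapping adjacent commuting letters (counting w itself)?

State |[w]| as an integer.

12

drop 0:c onto floor
drop 1:z onto {0:c}
drop 2:x onto {1:z}
drop 3:a onto {1:z}
drop 4:x onto {2:x}
drop 5:c onto {1:z}
ground layer = {0:c}
drop-orders for the pieces not yet dropped (sum over which currently-grounded one goes next):
  1 to go: {3} 1  {4} 1  {5} 1
  2 to go: {2,4} 1  {3,4} 2  {3,5} 2  {4,5} 2
  3 to go: {2,3,4} 3  {2,4,5} 3  {3,4,5} 6
  4 to go: {2,3,4,5} 12
  if 0:c drops first: 12 orders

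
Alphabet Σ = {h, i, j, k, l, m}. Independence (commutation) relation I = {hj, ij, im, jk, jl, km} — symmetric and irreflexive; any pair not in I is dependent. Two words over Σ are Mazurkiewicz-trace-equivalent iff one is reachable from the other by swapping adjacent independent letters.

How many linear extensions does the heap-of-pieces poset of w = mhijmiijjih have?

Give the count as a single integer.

175

piece 0:m — minimal
piece 1:h rests on {0:m}
piece 2:i rests on {1:h}
piece 3:j rests on {0:m}
piece 4:m rests on {1:h, 3:j}
piece 5:i rests on {2:i}
piece 6:i rests on {5:i}
piece 7:j rests on {4:m}
piece 8:j rests on {7:j}
piece 9:i rests on {6:i}
piece 10:h rests on {4:m, 9:i}
minimal pieces: {0:m}
ways to finish when only these pieces remain (= sum over removing one remaining piece with nothing left below it):
  1 left: {8}→1  {10}→1
  2 left: {7,8}→1  {8,10}→2  {9,10}→1
  3 left: {6,9,10}→1  {7,8,10}→3  {8,9,10}→3
  4 left: {4,7,8,10}→3  {5,6,9,10}→1  {6,8,9,10}→4  {7,8,9,10}→6
  5 left: {2,5,6,9,10}→1  {3,4,7,8,10}→3  {4,7,8,9,10}→9  {5,6,8,9,10}→5  {6,7,8,9,10}→10
  6 left: {2,5,6,8,9,10}→6  {3,4,7,8,9,10}→12  {4,6,7,8,9,10}→19  {5,6,7,8,9,10}→15
  7 left: {2,5,6,7,8,9,10}→21  {3,4,6,7,8,9,10}→31  {4,5,6,7,8,9,10}→34
  8 left: {2,4,5,6,7,8,9,10}→55  {3,4,5,6,7,8,9,10}→65
  9 left: {1,2,4,5,6,7,8,9,10}→55  {2,3,4,5,6,7,8,9,10}→120
  placing 0:m first → 175 extensions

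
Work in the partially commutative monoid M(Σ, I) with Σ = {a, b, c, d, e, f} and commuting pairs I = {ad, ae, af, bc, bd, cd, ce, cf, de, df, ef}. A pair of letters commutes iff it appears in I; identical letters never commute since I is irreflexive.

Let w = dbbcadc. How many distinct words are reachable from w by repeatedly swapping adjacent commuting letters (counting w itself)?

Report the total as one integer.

piece 0:d — minimal
piece 1:b — minimal
piece 2:b rests on {1:b}
piece 3:c — minimal
piece 4:a rests on {2:b, 3:c}
piece 5:d rests on {0:d}
piece 6:c rests on {4:a}
minimal pieces: {0:d, 1:b, 3:c}
ways to finish when only these pieces remain (= sum over removing one remaining piece with nothing left below it):
  1 left: {5}→1  {6}→1
  2 left: {0,5}→1  {4,6}→1  {5,6}→2
  3 left: {0,5,6}→3  {2,4,6}→1  {3,4,6}→1  {4,5,6}→3
  4 left: {0,4,5,6}→6  {1,2,4,6}→1  {2,3,4,6}→2  {2,4,5,6}→4  {3,4,5,6}→4
  5 left: {0,2,4,5,6}→10  {0,3,4,5,6}→10  {1,2,3,4,6}→3  {1,2,4,5,6}→5  {2,3,4,5,6}→10
  placing 0:d first → 18 extensions
  placing 1:b first → 30 extensions
  placing 3:c first → 15 extensions
total linear extensions = 63

63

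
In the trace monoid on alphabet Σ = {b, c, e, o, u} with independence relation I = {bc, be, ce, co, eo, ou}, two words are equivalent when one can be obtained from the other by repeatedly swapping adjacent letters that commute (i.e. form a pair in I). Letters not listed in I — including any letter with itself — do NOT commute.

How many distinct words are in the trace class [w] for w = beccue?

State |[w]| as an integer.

#0=b has no predecessor
#1=e has no predecessor
#2=c has no predecessor
#3=c depends on [2:c]
#4=u depends on [0:b, 1:e, 3:c]
#5=e depends on [4:u]
sources: [0:b, 1:e, 2:c]
N(rest) = Σ N(rest − s) over sources s of rest; N(one piece) = 1:
  size 1 → [5]=1
  size 2 → [4,5]=1
  size 3 → [0,4,5]=1  [1,4,5]=1  [3,4,5]=1
  size 4 → [0,1,4,5]=2  [0,3,4,5]=2  [1,3,4,5]=2  [2,3,4,5]=1
  first=0(b) contributes 3
  first=1(e) contributes 3
  first=2(c) contributes 6
|[w]| = 12

12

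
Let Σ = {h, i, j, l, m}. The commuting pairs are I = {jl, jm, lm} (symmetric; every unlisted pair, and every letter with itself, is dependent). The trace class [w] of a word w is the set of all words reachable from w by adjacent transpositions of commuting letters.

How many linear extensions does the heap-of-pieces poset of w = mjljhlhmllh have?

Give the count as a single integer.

36

0(m) covers ∅
1(j) covers ∅
2(l) covers ∅
3(j) covers 1:j
4(h) covers 0:m, 2:l, 3:j
5(l) covers 4:h
6(h) covers 5:l
7(m) covers 6:h
8(l) covers 6:h
9(l) covers 8:l
10(h) covers 7:m, 9:l
floor of heap: 0:m, 1:j, 2:l
completions by unplaced set U, small U first (add the entries for U minus each lowest piece of U):
  |U|=1: {10}:1
  |U|=2: {7,10}:1  {9,10}:1
  |U|=3: {7,9,10}:2  {8,9,10}:1
  |U|=4: {7,8,9,10}:3
  |U|=5: {6,7,8,9,10}:3
  |U|=6: {5,6,7,8,9,10}:3
  |U|=7: {4,5,6,7,8,9,10}:3
  |U|=8: {0,4,5,6,7,8,9,10}:3  {2,4,5,6,7,8,9,10}:3  {3,4,5,6,7,8,9,10}:3
  |U|=9: {0,2,4,5,6,7,8,9,10}:6  {0,3,4,5,6,7,8,9,10}:6  {1,3,4,5,6,7,8,9,10}:3  {2,3,4,5,6,7,8,9,10}:6
  start at 0(m): 9
  start at 1(j): 18
  start at 2(l): 9
sum over floor = 36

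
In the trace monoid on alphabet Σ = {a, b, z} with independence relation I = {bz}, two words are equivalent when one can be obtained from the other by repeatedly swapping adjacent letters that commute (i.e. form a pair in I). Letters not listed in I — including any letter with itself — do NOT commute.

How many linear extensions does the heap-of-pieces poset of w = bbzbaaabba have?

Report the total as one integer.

4

0(b) covers ∅
1(b) covers 0:b
2(z) covers ∅
3(b) covers 1:b
4(a) covers 2:z, 3:b
5(a) covers 4:a
6(a) covers 5:a
7(b) covers 6:a
8(b) covers 7:b
9(a) covers 8:b
floor of heap: 0:b, 2:z
completions by unplaced set U, small U first (add the entries for U minus each lowest piece of U):
  |U|=1: {9}:1
  |U|=2: {8,9}:1
  |U|=3: {7,8,9}:1
  |U|=4: {6,7,8,9}:1
  |U|=5: {5,6,7,8,9}:1
  |U|=6: {4,5,6,7,8,9}:1
  |U|=7: {2,4,5,6,7,8,9}:1  {3,4,5,6,7,8,9}:1
  |U|=8: {1,3,4,5,6,7,8,9}:1  {2,3,4,5,6,7,8,9}:2
  start at 0(b): 3
  start at 2(z): 1
sum over floor = 4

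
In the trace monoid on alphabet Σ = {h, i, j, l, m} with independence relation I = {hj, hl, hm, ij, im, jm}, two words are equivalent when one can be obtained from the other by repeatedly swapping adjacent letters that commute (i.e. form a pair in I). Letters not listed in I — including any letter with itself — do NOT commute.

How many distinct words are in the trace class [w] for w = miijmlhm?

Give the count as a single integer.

#0=m has no predecessor
#1=i has no predecessor
#2=i depends on [1:i]
#3=j has no predecessor
#4=m depends on [0:m]
#5=l depends on [2:i, 3:j, 4:m]
#6=h depends on [2:i]
#7=m depends on [5:l]
sources: [0:m, 1:i, 3:j]
N(rest) = Σ N(rest − s) over sources s of rest; N(one piece) = 1:
  size 1 → [6]=1  [7]=1
  size 2 → [5,7]=1  [6,7]=2
  size 3 → [3,5,7]=1  [4,5,7]=1  [5,6,7]=3
  size 4 → [0,4,5,7]=1  [2,5,6,7]=3  [3,4,5,7]=2  [3,5,6,7]=4  [4,5,6,7]=4
  size 5 → [0,3,4,5,7]=3  [0,4,5,6,7]=5  [1,2,5,6,7]=3  [2,3,5,6,7]=7  [2,4,5,6,7]=7  [3,4,5,6,7]=10
  size 6 → [0,2,4,5,6,7]=12  [0,3,4,5,6,7]=18  [1,2,3,5,6,7]=10  [1,2,4,5,6,7]=10  [2,3,4,5,6,7]=24
  first=0(m) contributes 44
  first=1(i) contributes 54
  first=3(j) contributes 22
|[w]| = 120

120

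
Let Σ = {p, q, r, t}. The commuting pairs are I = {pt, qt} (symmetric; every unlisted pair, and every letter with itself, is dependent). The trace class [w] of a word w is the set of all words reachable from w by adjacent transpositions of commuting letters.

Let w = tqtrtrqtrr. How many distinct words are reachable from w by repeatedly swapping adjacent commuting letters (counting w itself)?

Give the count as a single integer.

6

0(t) covers ∅
1(q) covers ∅
2(t) covers 0:t
3(r) covers 1:q, 2:t
4(t) covers 3:r
5(r) covers 4:t
6(q) covers 5:r
7(t) covers 5:r
8(r) covers 6:q, 7:t
9(r) covers 8:r
floor of heap: 0:t, 1:q
completions by unplaced set U, small U first (add the entries for U minus each lowest piece of U):
  |U|=1: {9}:1
  |U|=2: {8,9}:1
  |U|=3: {6,8,9}:1  {7,8,9}:1
  |U|=4: {6,7,8,9}:2
  |U|=5: {5,6,7,8,9}:2
  |U|=6: {4,5,6,7,8,9}:2
  |U|=7: {3,4,5,6,7,8,9}:2
  |U|=8: {1,3,4,5,6,7,8,9}:2  {2,3,4,5,6,7,8,9}:2
  start at 0(t): 4
  start at 1(q): 2
sum over floor = 6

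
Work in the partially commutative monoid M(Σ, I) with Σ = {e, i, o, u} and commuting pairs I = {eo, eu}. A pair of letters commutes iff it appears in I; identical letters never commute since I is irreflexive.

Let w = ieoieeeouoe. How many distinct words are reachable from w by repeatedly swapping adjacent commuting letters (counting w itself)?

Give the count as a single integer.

70

drop 0:i onto floor
drop 1:e onto {0:i}
drop 2:o onto {0:i}
drop 3:i onto {1:e, 2:o}
drop 4:e onto {3:i}
drop 5:e onto {4:e}
drop 6:e onto {5:e}
drop 7:o onto {3:i}
drop 8:u onto {7:o}
drop 9:o onto {8:u}
drop 10:e onto {6:e}
ground layer = {0:i}
drop-orders for the pieces not yet dropped (sum over which currently-grounded one goes next):
  1 to go: {9} 1  {10} 1
  2 to go: {6,10} 1  {8,9} 1  {9,10} 2
  3 to go: {5,6,10} 1  {6,9,10} 3  {7,8,9} 1  {8,9,10} 3
  4 to go: {4,5,6,10} 1  {5,6,9,10} 4  {6,8,9,10} 6  {7,8,9,10} 4
  5 to go: {4,5,6,9,10} 5  {5,6,8,9,10} 10  {6,7,8,9,10} 10
  6 to go: {4,5,6,8,9,10} 15  {5,6,7,8,9,10} 20
  7 to go: {4,5,6,7,8,9,10} 35
  8 to go: {3,4,5,6,7,8,9,10} 35
  9 to go: {1,3,4,5,6,7,8,9,10} 35  {2,3,4,5,6,7,8,9,10} 35
  if 0:i drops first: 70 orders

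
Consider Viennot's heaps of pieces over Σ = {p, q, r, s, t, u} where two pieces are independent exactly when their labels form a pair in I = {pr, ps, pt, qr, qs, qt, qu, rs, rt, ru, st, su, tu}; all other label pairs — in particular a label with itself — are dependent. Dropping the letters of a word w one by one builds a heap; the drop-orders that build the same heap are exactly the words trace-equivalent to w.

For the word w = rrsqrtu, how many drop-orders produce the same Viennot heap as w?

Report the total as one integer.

840

#0=r has no predecessor
#1=r depends on [0:r]
#2=s has no predecessor
#3=q has no predecessor
#4=r depends on [1:r]
#5=t has no predecessor
#6=u has no predecessor
sources: [0:r, 2:s, 3:q, 5:t, 6:u]
N(rest) = Σ N(rest − s) over sources s of rest; N(one piece) = 1:
  size 1 → [2]=1  [3]=1  [4]=1  [5]=1  [6]=1
  size 2 → [1,4]=1  [2,3]=2  [2,4]=2  [2,5]=2  [2,6]=2  [3,4]=2  [3,5]=2  [3,6]=2  [4,5]=2  [4,6]=2  [5,6]=2
  size 3 → [0,1,4]=1  [1,2,4]=3  [1,3,4]=3  [1,4,5]=3  [1,4,6]=3  [2,3,4]=6  [2,3,5]=6  [2,3,6]=6  [2,4,5]=6  [2,4,6]=6  [2,5,6]=6  [3,4,5]=6  [3,4,6]=6  [3,5,6]=6  [4,5,6]=6
  size 4 → [0,1,2,4]=4  [0,1,3,4]=4  [0,1,4,5]=4  [0,1,4,6]=4  [1,2,3,4]=12  [1,2,4,5]=12  [1,2,4,6]=12  [1,3,4,5]=12  [1,3,4,6]=12  [1,4,5,6]=12  [2,3,4,5]=24  [2,3,4,6]=24  [2,3,5,6]=24  [2,4,5,6]=24  [3,4,5,6]=24
  size 5 → [0,1,2,3,4]=20  [0,1,2,4,5]=20  [0,1,2,4,6]=20  [0,1,3,4,5]=20  [0,1,3,4,6]=20  [0,1,4,5,6]=20  [1,2,3,4,5]=60  [1,2,3,4,6]=60  [1,2,4,5,6]=60  [1,3,4,5,6]=60  [2,3,4,5,6]=120
  first=0(r) contributes 360
  first=2(s) contributes 120
  first=3(q) contributes 120
  first=5(t) contributes 120
  first=6(u) contributes 120
|[w]| = 840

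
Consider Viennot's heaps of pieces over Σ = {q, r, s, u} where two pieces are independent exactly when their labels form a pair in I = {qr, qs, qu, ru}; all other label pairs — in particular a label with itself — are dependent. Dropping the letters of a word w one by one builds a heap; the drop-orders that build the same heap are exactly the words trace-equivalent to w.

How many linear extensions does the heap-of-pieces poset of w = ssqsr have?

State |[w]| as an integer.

#0=s has no predecessor
#1=s depends on [0:s]
#2=q has no predecessor
#3=s depends on [1:s]
#4=r depends on [3:s]
sources: [0:s, 2:q]
N(rest) = Σ N(rest − s) over sources s of rest; N(one piece) = 1:
  size 1 → [2]=1  [4]=1
  size 2 → [2,4]=2  [3,4]=1
  size 3 → [1,3,4]=1  [2,3,4]=3
  first=0(s) contributes 4
  first=2(q) contributes 1
|[w]| = 5

5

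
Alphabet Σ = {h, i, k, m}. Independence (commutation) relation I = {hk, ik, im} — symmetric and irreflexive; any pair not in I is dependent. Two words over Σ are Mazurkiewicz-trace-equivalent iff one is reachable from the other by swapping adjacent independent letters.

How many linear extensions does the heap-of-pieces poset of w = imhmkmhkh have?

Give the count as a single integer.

piece 0:i — minimal
piece 1:m — minimal
piece 2:h rests on {0:i, 1:m}
piece 3:m rests on {2:h}
piece 4:k rests on {3:m}
piece 5:m rests on {4:k}
piece 6:h rests on {5:m}
piece 7:k rests on {5:m}
piece 8:h rests on {6:h}
minimal pieces: {0:i, 1:m}
ways to finish when only these pieces remain (= sum over removing one remaining piece with nothing left below it):
  1 left: {7}→1  {8}→1
  2 left: {6,8}→1  {7,8}→2
  3 left: {6,7,8}→3
  4 left: {5,6,7,8}→3
  5 left: {4,5,6,7,8}→3
  6 left: {3,4,5,6,7,8}→3
  7 left: {2,3,4,5,6,7,8}→3
  placing 0:i first → 3 extensions
  placing 1:m first → 3 extensions
total linear extensions = 6

6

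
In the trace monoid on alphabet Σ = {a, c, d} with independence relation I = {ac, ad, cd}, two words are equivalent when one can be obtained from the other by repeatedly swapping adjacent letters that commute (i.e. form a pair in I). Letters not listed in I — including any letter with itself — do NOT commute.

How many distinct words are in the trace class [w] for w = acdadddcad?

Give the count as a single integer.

2520

0(a) covers ∅
1(c) covers ∅
2(d) covers ∅
3(a) covers 0:a
4(d) covers 2:d
5(d) covers 4:d
6(d) covers 5:d
7(c) covers 1:c
8(a) covers 3:a
9(d) covers 6:d
floor of heap: 0:a, 1:c, 2:d
completions by unplaced set U, small U first (add the entries for U minus each lowest piece of U):
  |U|=1: {7}:1  {8}:1  {9}:1
  |U|=2: {1,7}:1  {3,8}:1  {6,9}:1  {7,8}:2  {7,9}:2  {8,9}:2
  |U|=3: {0,3,8}:1  {1,7,8}:3  {1,7,9}:3  {3,7,8}:3  {3,8,9}:3  {5,6,9}:1  {6,7,9}:3  {6,8,9}:3  {7,8,9}:6
  |U|=4: {0,3,7,8}:4  {0,3,8,9}:4  {1,3,7,8}:6  {1,6,7,9}:6  {1,7,8,9}:12  {3,6,8,9}:6  {3,7,8,9}:12  {4,5,6,9}:1  {5,6,7,9}:4  {5,6,8,9}:4  {6,7,8,9}:12
  |U|=5: {0,1,3,7,8}:10  {0,3,6,8,9}:10  {0,3,7,8,9}:20  {1,3,7,8,9}:30  {1,5,6,7,9}:10  {1,6,7,8,9}:30  {2,4,5,6,9}:1  {3,5,6,8,9}:10  {3,6,7,8,9}:30  {4,5,6,7,9}:5  {4,5,6,8,9}:5  {5,6,7,8,9}:20
  |U|=6: {0,1,3,7,8,9}:60  {0,3,5,6,8,9}:20  {0,3,6,7,8,9}:60  {1,3,6,7,8,9}:90  {1,4,5,6,7,9}:15  {1,5,6,7,8,9}:60  {2,4,5,6,7,9}:6  {2,4,5,6,8,9}:6  {3,4,5,6,8,9}:15  {3,5,6,7,8,9}:60  {4,5,6,7,8,9}:30
  |U|=7: {0,1,3,6,7,8,9}:210  {0,3,4,5,6,8,9}:35  {0,3,5,6,7,8,9}:140  {1,2,4,5,6,7,9}:21  {1,3,5,6,7,8,9}:210  {1,4,5,6,7,8,9}:105  {2,3,4,5,6,8,9}:21  {2,4,5,6,7,8,9}:42  {3,4,5,6,7,8,9}:105
  |U|=8: {0,1,3,5,6,7,8,9}:560  {0,2,3,4,5,6,8,9}:56  {0,3,4,5,6,7,8,9}:280  {1,2,4,5,6,7,8,9}:168  {1,3,4,5,6,7,8,9}:420  {2,3,4,5,6,7,8,9}:168
  start at 0(a): 756
  start at 1(c): 504
  start at 2(d): 1260
sum over floor = 2520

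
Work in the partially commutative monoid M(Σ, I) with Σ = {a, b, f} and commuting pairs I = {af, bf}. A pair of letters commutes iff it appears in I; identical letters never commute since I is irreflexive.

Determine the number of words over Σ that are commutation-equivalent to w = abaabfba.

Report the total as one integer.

8

piece 0:a — minimal
piece 1:b rests on {0:a}
piece 2:a rests on {1:b}
piece 3:a rests on {2:a}
piece 4:b rests on {3:a}
piece 5:f — minimal
piece 6:b rests on {4:b}
piece 7:a rests on {6:b}
minimal pieces: {0:a, 5:f}
ways to finish when only these pieces remain (= sum over removing one remaining piece with nothing left below it):
  1 left: {5}→1  {7}→1
  2 left: {5,7}→2  {6,7}→1
  3 left: {4,6,7}→1  {5,6,7}→3
  4 left: {3,4,6,7}→1  {4,5,6,7}→4
  5 left: {2,3,4,6,7}→1  {3,4,5,6,7}→5
  6 left: {1,2,3,4,6,7}→1  {2,3,4,5,6,7}→6
  placing 0:a first → 7 extensions
  placing 5:f first → 1 extensions
total linear extensions = 8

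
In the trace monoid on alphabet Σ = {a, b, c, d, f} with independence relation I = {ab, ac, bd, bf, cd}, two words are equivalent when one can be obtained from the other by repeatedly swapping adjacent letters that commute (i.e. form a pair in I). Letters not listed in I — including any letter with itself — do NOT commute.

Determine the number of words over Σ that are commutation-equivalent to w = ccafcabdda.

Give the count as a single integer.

45

piece 0:c — minimal
piece 1:c rests on {0:c}
piece 2:a — minimal
piece 3:f rests on {1:c, 2:a}
piece 4:c rests on {3:f}
piece 5:a rests on {3:f}
piece 6:b rests on {4:c}
piece 7:d rests on {5:a}
piece 8:d rests on {7:d}
piece 9:a rests on {8:d}
minimal pieces: {0:c, 2:a}
ways to finish when only these pieces remain (= sum over removing one remaining piece with nothing left below it):
  1 left: {6}→1  {9}→1
  2 left: {4,6}→1  {6,9}→2  {8,9}→1
  3 left: {4,6,9}→3  {6,8,9}→3  {7,8,9}→1
  4 left: {4,6,8,9}→6  {5,7,8,9}→1  {6,7,8,9}→4
  5 left: {4,6,7,8,9}→10  {5,6,7,8,9}→5
  6 left: {4,5,6,7,8,9}→15
  7 left: {3,4,5,6,7,8,9}→15
  8 left: {1,3,4,5,6,7,8,9}→15  {2,3,4,5,6,7,8,9}→15
  placing 0:c first → 30 extensions
  placing 2:a first → 15 extensions
total linear extensions = 45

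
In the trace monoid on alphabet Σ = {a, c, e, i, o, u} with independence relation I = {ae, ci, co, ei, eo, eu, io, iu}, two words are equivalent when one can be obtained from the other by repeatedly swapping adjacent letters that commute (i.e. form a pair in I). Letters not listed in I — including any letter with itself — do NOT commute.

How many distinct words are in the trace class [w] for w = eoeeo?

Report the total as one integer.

10

piece 0:e — minimal
piece 1:o — minimal
piece 2:e rests on {0:e}
piece 3:e rests on {2:e}
piece 4:o rests on {1:o}
minimal pieces: {0:e, 1:o}
ways to finish when only these pieces remain (= sum over removing one remaining piece with nothing left below it):
  1 left: {3}→1  {4}→1
  2 left: {1,4}→1  {2,3}→1  {3,4}→2
  3 left: {0,2,3}→1  {1,3,4}→3  {2,3,4}→3
  placing 0:e first → 6 extensions
  placing 1:o first → 4 extensions
total linear extensions = 10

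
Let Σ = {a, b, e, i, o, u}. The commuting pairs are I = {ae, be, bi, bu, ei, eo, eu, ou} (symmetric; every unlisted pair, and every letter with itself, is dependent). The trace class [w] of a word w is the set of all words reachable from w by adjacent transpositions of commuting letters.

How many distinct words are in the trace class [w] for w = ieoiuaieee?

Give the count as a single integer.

drop 0:i onto floor
drop 1:e onto floor
drop 2:o onto {0:i}
drop 3:i onto {2:o}
drop 4:u onto {3:i}
drop 5:a onto {4:u}
drop 6:i onto {5:a}
drop 7:e onto {1:e}
drop 8:e onto {7:e}
drop 9:e onto {8:e}
ground layer = {0:i, 1:e}
drop-orders for the pieces not yet dropped (sum over which currently-grounded one goes next):
  1 to go: {6} 1  {9} 1
  2 to go: {5,6} 1  {6,9} 2  {8,9} 1
  3 to go: {4,5,6} 1  {5,6,9} 3  {6,8,9} 3  {7,8,9} 1
  4 to go: {1,7,8,9} 1  {3,4,5,6} 1  {4,5,6,9} 4  {5,6,8,9} 6  {6,7,8,9} 4
  5 to go: {1,6,7,8,9} 5  {2,3,4,5,6} 1  {3,4,5,6,9} 5  {4,5,6,8,9} 10  {5,6,7,8,9} 10
  6 to go: {0,2,3,4,5,6} 1  {1,5,6,7,8,9} 15  {2,3,4,5,6,9} 6  {3,4,5,6,8,9} 15  {4,5,6,7,8,9} 20
  7 to go: {0,2,3,4,5,6,9} 7  {1,4,5,6,7,8,9} 35  {2,3,4,5,6,8,9} 21  {3,4,5,6,7,8,9} 35
  8 to go: {0,2,3,4,5,6,8,9} 28  {1,3,4,5,6,7,8,9} 70  {2,3,4,5,6,7,8,9} 56
  if 0:i drops first: 126 orders
  if 1:e drops first: 84 orders
heap linearizations: 210

210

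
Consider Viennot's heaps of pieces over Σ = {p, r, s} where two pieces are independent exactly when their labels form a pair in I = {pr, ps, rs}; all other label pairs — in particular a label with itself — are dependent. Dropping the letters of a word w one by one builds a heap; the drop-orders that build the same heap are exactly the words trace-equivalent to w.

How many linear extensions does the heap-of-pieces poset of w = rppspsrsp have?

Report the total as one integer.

piece 0:r — minimal
piece 1:p — minimal
piece 2:p rests on {1:p}
piece 3:s — minimal
piece 4:p rests on {2:p}
piece 5:s rests on {3:s}
piece 6:r rests on {0:r}
piece 7:s rests on {5:s}
piece 8:p rests on {4:p}
minimal pieces: {0:r, 1:p, 3:s}
ways to finish when only these pieces remain (= sum over removing one remaining piece with nothing left below it):
  1 left: {6}→1  {7}→1  {8}→1
  2 left: {0,6}→1  {4,8}→1  {5,7}→1  {6,7}→2  {6,8}→2  {7,8}→2
  3 left: {0,6,7}→3  {0,6,8}→3  {2,4,8}→1  {3,5,7}→1  {4,6,8}→3  {4,7,8}→3  {5,6,7}→3  {5,7,8}→3  {6,7,8}→6
  4 left: {0,4,6,8}→6  {0,5,6,7}→6  {0,6,7,8}→12  {1,2,4,8}→1  {2,4,6,8}→4  {2,4,7,8}→4  {3,5,6,7}→4  {3,5,7,8}→4  {4,5,7,8}→6  {4,6,7,8}→12  {5,6,7,8}→12
  5 left: {0,2,4,6,8}→10  {0,3,5,6,7}→10  {0,4,6,7,8}→30  {0,5,6,7,8}→30  {1,2,4,6,8}→5  {1,2,4,7,8}→5  {2,4,5,7,8}→10  {2,4,6,7,8}→20  {3,4,5,7,8}→10  {3,5,6,7,8}→20  {4,5,6,7,8}→30
  6 left: {0,1,2,4,6,8}→15  {0,2,4,6,7,8}→60  {0,3,5,6,7,8}→60  {0,4,5,6,7,8}→90  {1,2,4,5,7,8}→15  {1,2,4,6,7,8}→30  {2,3,4,5,7,8}→20  {2,4,5,6,7,8}→60  {3,4,5,6,7,8}→60
  7 left: {0,1,2,4,6,7,8}→105  {0,2,4,5,6,7,8}→210  {0,3,4,5,6,7,8}→210  {1,2,3,4,5,7,8}→35  {1,2,4,5,6,7,8}→105  {2,3,4,5,6,7,8}→140
  placing 0:r first → 280 extensions
  placing 1:p first → 560 extensions
  placing 3:s first → 420 extensions
total linear extensions = 1260

1260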